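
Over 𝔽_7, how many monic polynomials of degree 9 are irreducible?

4483696

x^(7^9) − x is the product of all monic irreducibles of degree dividing 9; Möbius inversion gives N = (1/9) Σ μ(9/d)·7^d.
Divisors of 9: 1, 3, 9; μ(9/d) for each: 0, -1, 1.
Σ = − 7^3 + 7^9 = 40353264.
N = 40353264/9 = 4483696.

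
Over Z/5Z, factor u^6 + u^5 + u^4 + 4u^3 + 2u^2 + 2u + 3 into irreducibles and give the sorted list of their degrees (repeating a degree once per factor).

1, 1, 2, 2

Write g(u) = u^6 + u^5 + u^4 + 4u^3 + 2u^2 + 2u + 3.
Roots in Z/5Z: g(0) = 3; g(1) = 4; g(2) = 4; g(3) = 3; g(4) = 0 → root.
Linear factors from roots: (u + 1).
Complete factorization: g(u) = (u + 1)^2·(u^2 + u + 1)·(u^2 + 3u + 3).
Factor degrees with multiplicity: 1 + 1 + 2 + 2 = 6.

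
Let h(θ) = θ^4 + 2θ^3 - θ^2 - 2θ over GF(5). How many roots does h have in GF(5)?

Evaluate at each of the 5 elements of GF(5):
h(0) = 0 → root; h(1) = 0 → root; h(2) = 4; h(3) = 0 → root; h(4) = 0 → root.
Roots: {0, 1, 3, 4}.

4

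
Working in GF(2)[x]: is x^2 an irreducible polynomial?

Write f(x) = x^2.
Check for roots in GF(2): f(0) = 0 → root; f(1) = 1.
f(0) = 0, so (x) divides f(x); f is reducible.

No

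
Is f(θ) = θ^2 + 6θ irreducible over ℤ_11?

Check each element of ℤ_11 for a root: f(0)=0, f(1)=7, f(2)=5, f(3)=5, f(4)=7, f(5)=0, f(6)=6, f(7)=3, f(8)=2, f(9)=3, f(10)=6.
f(0) = 0, so (θ) divides f(θ); f is reducible.

No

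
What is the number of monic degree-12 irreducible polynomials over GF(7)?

x^(7^12) − x is the product of all monic irreducibles of degree dividing 12; Möbius inversion gives N = (1/12) Σ μ(12/d)·7^d.
Divisors of 12: 1, 2, 3, 4, 6, 12; μ(12/d) for each: 0, 1, 0, -1, -1, 1.
Σ = 7^2 − 7^4 − 7^6 + 7^12 = 13841167200.
N = 13841167200/12 = 1153430600.

1153430600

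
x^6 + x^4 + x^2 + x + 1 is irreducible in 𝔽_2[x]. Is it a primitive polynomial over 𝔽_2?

No

Write f(x) = x^6 + x^4 + x^2 + x + 1.
|GF(2^6)^×| = 2^6 − 1 = 63. Prime factorization: 63 = 3^2·7.
f is primitive ⇔ x has order 63 in GF(2)[x]/(f), i.e. x^(63/q) ≠ 1 for each prime q | 63.
x^(21) mod f = 1
x^(9) mod f = x^4 + x^2 + x.
Since x^(21) = 1, the order of x divides 21 < 63; not primitive.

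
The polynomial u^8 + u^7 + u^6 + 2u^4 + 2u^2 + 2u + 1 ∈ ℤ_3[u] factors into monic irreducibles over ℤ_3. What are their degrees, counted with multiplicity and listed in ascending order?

8

Write f(u) = u^8 + u^7 + u^6 + 2u^4 + 2u^2 + 2u + 1.
Roots in ℤ_3: f(0) = 1; f(1) = 1; f(2) = 1.
Complete factorization: f(u) = (u^8 + u^7 + u^6 + 2u^4 + 2u^2 + 2u + 1).
Factor degrees with multiplicity: 8 = 8.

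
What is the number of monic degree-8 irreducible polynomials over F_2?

By the necklace-counting formula, N_2(8) = (1/8) Σ_{d|8} μ(8/d)·2^d.
Divisors of 8: 1, 2, 4, 8; μ(8/d) for each: 0, 0, -1, 1.
Σ = − 2^4 + 2^8 = 240.
N = 240/8 = 30.

30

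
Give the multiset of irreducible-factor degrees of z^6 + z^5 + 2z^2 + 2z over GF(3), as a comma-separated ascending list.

1, 1, 1, 1, 2

Write f(z) = z^6 + z^5 + 2z^2 + 2z.
Roots in GF(3): f(0) = 0 → root; f(1) = 0 → root; f(2) = 0 → root.
Linear factors from roots: (z), (z + 2), (z + 1).
Complete factorization: f(z) = (z)·(z + 2)·(z + 1)^2·(z^2 + 1).
Factor degrees with multiplicity: 1 + 1 + 1 + 1 + 2 = 6.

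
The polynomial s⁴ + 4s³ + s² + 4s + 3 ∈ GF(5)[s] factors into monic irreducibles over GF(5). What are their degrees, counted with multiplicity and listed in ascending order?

Write h(s) = s⁴ + 4s³ + s² + 4s + 3.
Roots in GF(5): h(0) = 3; h(1) = 3; h(2) = 3; h(3) = 3; h(4) = 2.
Complete factorization: h(s) = (s⁴ + 4s³ + s² + 4s + 3).
Factor degrees with multiplicity: 4 = 4.

4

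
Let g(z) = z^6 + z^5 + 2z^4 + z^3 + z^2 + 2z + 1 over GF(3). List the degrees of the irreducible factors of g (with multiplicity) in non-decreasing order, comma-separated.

1, 2, 3

Roots in GF(3): g(0) = 1; g(1) = 0 → root; g(2) = 1.
Linear factors from roots: (z + 2).
Complete factorization: g(z) = (z + 2)·(z^2 + 2z + 2)·(z^3 + 2z + 1).
Factor degrees with multiplicity: 1 + 2 + 3 = 6.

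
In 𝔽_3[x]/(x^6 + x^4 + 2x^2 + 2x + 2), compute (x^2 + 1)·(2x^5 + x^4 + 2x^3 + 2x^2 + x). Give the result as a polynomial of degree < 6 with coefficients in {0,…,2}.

Multiply in 𝔽_3[x]: (x^2 + 1)·(2x^5 + x^4 + 2x^3 + 2x^2 + x) = 2x^7 + x^6 + x^5 + 2x^2 + x.
Reduce using x^6 ≡ 2x^4 + x^2 + x + 1 (mod x^6 + x^4 + 2x^2 + 2x + 2).
Reduced: 2x^5 + 2x^4 + 2x^3 + 2x^2 + x + 1.

2x^5 + 2x^4 + 2x^3 + 2x^2 + x + 1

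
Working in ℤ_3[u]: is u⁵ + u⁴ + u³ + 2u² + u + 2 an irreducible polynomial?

Write h(u) = u⁵ + u⁴ + u³ + 2u² + u + 2.
Check for roots in ℤ_3: h(0) = 2; h(1) = 2; h(2) = 2.
No roots, so no linear factors.
Monic irreducibles of degree 2 over GF(3): u² + 1, u² + u + 2, u² + 2u + 2.
None of them divide h (all give nonzero remainder).
No irreducible factor of degree ≤ 2 exists, so h is irreducible over GF(3).

Yes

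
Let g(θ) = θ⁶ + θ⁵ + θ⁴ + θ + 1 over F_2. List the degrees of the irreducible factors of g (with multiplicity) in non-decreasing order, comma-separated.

Roots in F_2: g(0) = 1; g(1) = 1.
Complete factorization: g(θ) = (θ⁶ + θ⁵ + θ⁴ + θ + 1).
Factor degrees with multiplicity: 6 = 6.

6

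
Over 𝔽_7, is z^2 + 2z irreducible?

No

Write m(z) = z^2 + 2z.
Check for roots in 𝔽_7: m(0) = 0 → root; m(1) = 3; m(2) = 1; m(3) = 1; m(4) = 3; m(5) = 0 → root; m(6) = 6.
m(0) = 0, so (z) divides m(z); m is reducible.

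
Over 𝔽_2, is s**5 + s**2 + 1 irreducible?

Write g(s) = s**5 + s**2 + 1.
Check for roots in 𝔽_2: g(0) = 1; g(1) = 1.
No roots, so no linear factors.
Monic irreducibles of degree 2 over GF(2): s**2 + s + 1.
None of them divide g (all give nonzero remainder).
No irreducible factor of degree ≤ 2 exists, so g is irreducible over GF(2).

Yes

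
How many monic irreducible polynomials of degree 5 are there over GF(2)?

6

By the necklace-counting formula, N_2(5) = (1/5) Σ_{d|5} μ(5/d)·2^d.
Divisors of 5: 1, 5; μ(5/d) for each: -1, 1.
Σ = − 2^1 + 2^5 = 30.
N = 30/5 = 6.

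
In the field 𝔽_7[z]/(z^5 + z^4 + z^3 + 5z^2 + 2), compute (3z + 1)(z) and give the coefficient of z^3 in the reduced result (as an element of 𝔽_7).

0

Multiply in 𝔽_7[z]: (3z + 1)·(z) = 3z^2 + z.
Reduced: 3z^2 + z.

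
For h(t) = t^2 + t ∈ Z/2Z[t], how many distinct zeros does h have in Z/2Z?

Evaluate at each of the 2 elements of Z/2Z:
h(0) = 0 → root; h(1) = 0 → root.
Roots: {0, 1}.

2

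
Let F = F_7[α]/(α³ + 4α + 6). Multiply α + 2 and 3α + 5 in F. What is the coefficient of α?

Multiply in F_7[α]: (α + 2)·(3α + 5) = 3α² + 4α + 3.
Reduced: 3α² + 4α + 3.

4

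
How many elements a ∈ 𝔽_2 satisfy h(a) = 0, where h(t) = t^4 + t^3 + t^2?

1

Evaluate at each of the 2 elements of 𝔽_2:
h(0) = 0 → root; h(1) = 1.
Roots: {0}.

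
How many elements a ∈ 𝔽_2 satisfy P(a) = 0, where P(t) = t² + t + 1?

0

Evaluate at each of the 2 elements of 𝔽_2:
P(0) = 1; P(1) = 1.
No element is a root.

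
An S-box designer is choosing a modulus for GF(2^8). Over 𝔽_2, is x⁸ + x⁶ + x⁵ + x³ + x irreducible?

Write m(x) = x⁸ + x⁶ + x⁵ + x³ + x.
Check for roots in 𝔽_2: m(0) = 0 → root; m(1) = 1.
m(0) = 0, so (x) divides m(x); m is reducible.

No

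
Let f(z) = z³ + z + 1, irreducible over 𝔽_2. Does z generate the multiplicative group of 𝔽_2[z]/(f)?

Yes

|GF(2^3)^×| = 2^3 − 1 = 7. Prime factorization: 7 = 7.
f is primitive ⇔ z has order 7 in GF(2)[z]/(f), i.e. z^(7/q) ≠ 1 for each prime q | 7.
z^(1) mod f = z.
None equal 1, so z has full order 7; f is primitive.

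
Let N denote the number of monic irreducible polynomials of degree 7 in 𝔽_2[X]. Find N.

Gauss's count: N_{2}(7) = (1/7) Σ_{d|7} μ(7/d)·2^d.
Divisors of 7: 1, 7; μ(7/d) for each: -1, 1.
Σ = − 2^1 + 2^7 = 126.
N = 126/7 = 18.

18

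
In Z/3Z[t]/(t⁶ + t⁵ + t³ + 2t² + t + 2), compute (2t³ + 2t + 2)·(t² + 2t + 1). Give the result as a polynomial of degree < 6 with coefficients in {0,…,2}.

2t^5 + t^4 + t^3 + 2

Multiply in Z/3Z[t]: (2t³ + 2t + 2)·(t² + 2t + 1) = 2t⁵ + t⁴ + t³ + 2.
Reduced: 2t⁵ + t⁴ + t³ + 2.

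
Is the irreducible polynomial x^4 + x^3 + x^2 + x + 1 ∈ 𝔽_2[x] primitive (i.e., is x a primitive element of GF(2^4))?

No

Write f(x) = x^4 + x^3 + x^2 + x + 1.
|GF(2^4)^×| = 2^4 − 1 = 15. Prime factorization: 15 = 3·5.
f is primitive ⇔ x has order 15 in GF(2)[x]/(f), i.e. x^(15/q) ≠ 1 for each prime q | 15.
x^(5) mod f = 1
x^(3) mod f = x^3.
Since x^(5) = 1, the order of x divides 5 < 15; not primitive.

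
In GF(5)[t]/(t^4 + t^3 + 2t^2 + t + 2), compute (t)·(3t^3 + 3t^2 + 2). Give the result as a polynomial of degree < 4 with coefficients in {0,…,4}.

Multiply in GF(5)[t]: (t)·(3t^3 + 3t^2 + 2) = 3t^4 + 3t^3 + 2t.
Reduce using t^4 ≡ 4t^3 + 3t^2 + 4t + 3 (mod t^4 + t^3 + 2t^2 + t + 2).
Reduced: 4t^2 + 4t + 4.

4t^2 + 4t + 4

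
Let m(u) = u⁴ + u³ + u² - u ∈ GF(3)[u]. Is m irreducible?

Check for roots in GF(3): m(0) = 0 → root; m(1) = 2; m(2) = 2.
m(0) = 0, so (u) divides m(u); m is reducible.

No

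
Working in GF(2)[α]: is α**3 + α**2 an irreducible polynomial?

Write g(α) = α**3 + α**2.
Check for roots in GF(2): g(0) = 0 → root; g(1) = 0 → root.
g(0) = 0, so (α) divides g(α); g is reducible.

No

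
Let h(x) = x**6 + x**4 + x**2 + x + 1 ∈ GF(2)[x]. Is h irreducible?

Check for roots in GF(2): h(0) = 1; h(1) = 1.
No roots, so no linear factors.
Monic irreducibles of degree 2 over GF(2): x**2 + x + 1.
None of them divide h (all give nonzero remainder).
Monic irreducibles of degree 3 over GF(2): x**3 + x + 1, x**3 + x**2 + 1.
None of them divide h (all give nonzero remainder).
No irreducible factor of degree ≤ 3 exists, so h is irreducible over GF(2).

Yes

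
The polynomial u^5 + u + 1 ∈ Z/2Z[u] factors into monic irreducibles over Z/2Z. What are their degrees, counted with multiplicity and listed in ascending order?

Write f(u) = u^5 + u + 1.
Roots in Z/2Z: f(0) = 1; f(1) = 1.
Complete factorization: f(u) = (u^2 + u + 1)·(u^3 + u^2 + 1).
Factor degrees with multiplicity: 2 + 3 = 5.

2, 3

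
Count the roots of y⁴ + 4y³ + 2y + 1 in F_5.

0

Write f(y) = y⁴ + 4y³ + 2y + 1.
Evaluate at each of the 5 elements of F_5:
f(0) = 1; f(1) = 3; f(2) = 3; f(3) = 1; f(4) = 1.
No element is a root.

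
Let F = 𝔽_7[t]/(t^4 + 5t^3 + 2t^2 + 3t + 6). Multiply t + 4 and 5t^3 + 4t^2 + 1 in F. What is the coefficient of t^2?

Multiply in 𝔽_7[t]: (t + 4)·(5t^3 + 4t^2 + 1) = 5t^4 + 3t^3 + 2t^2 + t + 4.
Reduce using t^4 ≡ 2t^3 + 5t^2 + 4t + 1 (mod t^4 + 5t^3 + 2t^2 + 3t + 6).
Reduced: 6t^3 + 6t^2 + 2.

6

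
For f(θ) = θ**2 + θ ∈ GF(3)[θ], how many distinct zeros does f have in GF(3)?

Evaluate at each of the 3 elements of GF(3):
f(0) = 0 → root; f(1) = 2; f(2) = 0 → root.
Roots: {0, 2}.

2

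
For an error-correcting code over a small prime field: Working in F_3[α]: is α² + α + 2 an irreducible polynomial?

Yes

Write h(α) = α² + α + 2.
Check for roots in F_3: h(0) = 2; h(1) = 1; h(2) = 2.
No roots. A degree-2 polynomial over a field with no linear factor is irreducible.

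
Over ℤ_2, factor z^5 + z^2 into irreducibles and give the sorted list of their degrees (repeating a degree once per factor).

Write f(z) = z^5 + z^2.
Roots in ℤ_2: f(0) = 0 → root; f(1) = 0 → root.
Linear factors from roots: (z), (z + 1).
Complete factorization: f(z) = (z + 1)·(z)^2·(z^2 + z + 1).
Factor degrees with multiplicity: 1 + 1 + 1 + 2 = 5.

1, 1, 1, 2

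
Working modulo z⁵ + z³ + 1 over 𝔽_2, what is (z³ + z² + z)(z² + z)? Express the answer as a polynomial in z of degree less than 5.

Multiply in 𝔽_2[z]: (z³ + z² + z)·(z² + z) = z⁵ + z².
Reduce using z⁵ ≡ z³ + 1 (mod z⁵ + z³ + 1).
Reduced: z³ + z² + 1.

z^3 + z^2 + 1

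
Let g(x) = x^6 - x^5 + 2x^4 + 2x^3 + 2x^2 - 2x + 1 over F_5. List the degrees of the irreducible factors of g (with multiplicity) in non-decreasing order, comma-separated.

Roots in F_5: g(0) = 1; g(1) = 0 → root; g(2) = 0 → root; g(3) = 0 → root; g(4) = 2.
Linear factors from roots: (x - 1), (x - 2), (x + 2).
Complete factorization: g(x) = (x + 2)·(x - 2)·(x - 1)·(x^3 + x - 1).
Factor degrees with multiplicity: 1 + 1 + 1 + 3 = 6.

1, 1, 1, 3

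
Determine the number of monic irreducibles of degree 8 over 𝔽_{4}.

8160

Gauss's count: N_{4}(8) = (1/8) Σ_{d|8} μ(8/d)·4^d.
Divisors of 8: 1, 2, 4, 8; μ(8/d) for each: 0, 0, -1, 1.
Σ = − 4^4 + 4^8 = 65280.
N = 65280/8 = 8160.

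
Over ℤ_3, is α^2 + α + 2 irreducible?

Write h(α) = α^2 + α + 2.
Check for roots in ℤ_3: h(0) = 2; h(1) = 1; h(2) = 2.
No roots. A degree-2 polynomial over a field with no linear factor is irreducible.

Yes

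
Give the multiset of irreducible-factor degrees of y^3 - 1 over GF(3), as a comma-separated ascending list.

Write f(y) = y^3 - 1.
Roots in GF(3): f(0) = 2; f(1) = 0 → root; f(2) = 1.
Linear factors from roots: (y - 1).
Complete factorization: f(y) = (y - 1)^3.
Factor degrees with multiplicity: 1 + 1 + 1 = 3.

1, 1, 1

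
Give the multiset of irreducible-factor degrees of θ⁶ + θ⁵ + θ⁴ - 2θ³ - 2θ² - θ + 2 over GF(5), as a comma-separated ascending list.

Write f(θ) = θ⁶ + θ⁵ + θ⁴ - 2θ³ - 2θ² - θ + 2.
Roots in GF(5): f(0) = 2; f(1) = 0 → root; f(2) = 3; f(3) = 0 → root; f(4) = 4.
Linear factors from roots: (θ - 1), (θ + 2).
Complete factorization: f(θ) = (θ + 2)·(θ - 1)·(θ² + θ + 2)·(θ² - θ + 2).
Factor degrees with multiplicity: 1 + 1 + 2 + 2 = 6.

1, 1, 2, 2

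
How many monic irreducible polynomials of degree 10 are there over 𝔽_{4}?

By the necklace-counting formula, N_4(10) = (1/10) Σ_{d|10} μ(10/d)·4^d.
Divisors of 10: 1, 2, 5, 10; μ(10/d) for each: 1, -1, -1, 1.
Σ = 4^1 − 4^2 − 4^5 + 4^10 = 1047540.
N = 1047540/10 = 104754.

104754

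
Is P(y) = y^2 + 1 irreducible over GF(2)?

Check for roots in GF(2): P(0) = 1; P(1) = 0 → root.
P(1) = 0, so (y − 1) divides P(y); P is reducible.

No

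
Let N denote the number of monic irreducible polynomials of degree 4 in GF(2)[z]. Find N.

3

x^(2^4) − x is the product of all monic irreducibles of degree dividing 4; Möbius inversion gives N = (1/4) Σ μ(4/d)·2^d.
Divisors of 4: 1, 2, 4; μ(4/d) for each: 0, -1, 1.
Σ = − 2^2 + 2^4 = 12.
N = 12/4 = 3.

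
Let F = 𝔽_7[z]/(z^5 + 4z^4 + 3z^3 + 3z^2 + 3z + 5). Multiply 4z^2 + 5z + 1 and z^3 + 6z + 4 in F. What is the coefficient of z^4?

3

Multiply in 𝔽_7[z]: (4z^2 + 5z + 1)·(z^3 + 6z + 4) = 4z^5 + 5z^4 + 4z^3 + 4z^2 + 5z + 4.
Reduce using z^5 ≡ 3z^4 + 4z^3 + 4z^2 + 4z + 2 (mod z^5 + 4z^4 + 3z^3 + 3z^2 + 3z + 5).
Reduced: 3z^4 + 6z^3 + 6z^2 + 5.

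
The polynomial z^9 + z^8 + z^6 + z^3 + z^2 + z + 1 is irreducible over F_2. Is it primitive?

Write f(z) = z^9 + z^8 + z^6 + z^3 + z^2 + z + 1.
|GF(2^9)^×| = 2^9 − 1 = 511. Prime factorization: 511 = 7·73.
f is primitive ⇔ z has order 511 in GF(2)[z]/(f), i.e. z^(511/q) ≠ 1 for each prime q | 511.
z^(73) mod f = z^7 + z^5 + z^4 + z^2.
z^(7) mod f = z^7.
None equal 1, so z has full order 511; f is primitive.

Yes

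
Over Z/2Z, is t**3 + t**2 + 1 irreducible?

Yes

Write m(t) = t**3 + t**2 + 1.
Check for roots in Z/2Z: m(0) = 1; m(1) = 1.
No roots. A degree-3 polynomial over a field with no linear factor is irreducible.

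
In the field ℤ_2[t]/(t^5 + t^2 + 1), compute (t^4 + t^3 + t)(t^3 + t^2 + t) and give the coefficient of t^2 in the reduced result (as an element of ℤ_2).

Multiply in ℤ_2[t]: (t^4 + t^3 + t)·(t^3 + t^2 + t) = t^7 + t^3 + t^2.
Reduce using t^5 ≡ t^2 + 1 (mod t^5 + t^2 + 1).
Reduced: t^4 + t^3.

0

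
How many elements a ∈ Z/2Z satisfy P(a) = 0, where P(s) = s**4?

Evaluate at each of the 2 elements of Z/2Z:
P(0) = 0 → root; P(1) = 1.
Roots: {0}.

1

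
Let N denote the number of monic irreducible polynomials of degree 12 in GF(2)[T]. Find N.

335

Gauss's count: N_{2}(12) = (1/12) Σ_{d|12} μ(12/d)·2^d.
Divisors of 12: 1, 2, 3, 4, 6, 12; μ(12/d) for each: 0, 1, 0, -1, -1, 1.
Σ = 2^2 − 2^4 − 2^6 + 2^12 = 4020.
N = 4020/12 = 335.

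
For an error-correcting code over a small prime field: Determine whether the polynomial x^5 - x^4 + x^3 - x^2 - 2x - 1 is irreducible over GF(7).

Yes

Write f(x) = x^5 - x^4 + x^3 - x^2 - 2x - 1.
Check for roots in GF(7): f(0) = 6; f(1) = 4; f(2) = 1; f(3) = 5; f(4) = 2; f(5) = 6; f(6) = 4.
No roots, so no linear factors.
Degree-2 irreducible divisors: test the 21 monic irreducibles of degree 2 over GF(7).
None of them divide f (all give nonzero remainder).
No irreducible factor of degree ≤ 2 exists, so f is irreducible over GF(7).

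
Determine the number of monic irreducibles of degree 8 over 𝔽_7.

720300

By the necklace-counting formula, N_7(8) = (1/8) Σ_{d|8} μ(8/d)·7^d.
Divisors of 8: 1, 2, 4, 8; μ(8/d) for each: 0, 0, -1, 1.
Σ = − 7^4 + 7^8 = 5762400.
N = 5762400/8 = 720300.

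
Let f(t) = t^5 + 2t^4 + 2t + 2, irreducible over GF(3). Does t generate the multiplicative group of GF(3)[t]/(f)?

No

|GF(3^5)^×| = 3^5 − 1 = 242. Prime factorization: 242 = 2·11^2.
f is primitive ⇔ t has order 242 in GF(3)[t]/(f), i.e. t^(242/q) ≠ 1 for each prime q | 242.
t^(121) mod f = 1
t^(22) mod f = 2t^3 + 2.
Since t^(121) = 1, the order of t divides 121 < 242; not primitive.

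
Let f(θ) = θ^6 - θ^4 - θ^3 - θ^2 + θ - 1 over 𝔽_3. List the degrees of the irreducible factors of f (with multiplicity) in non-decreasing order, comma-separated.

Roots in 𝔽_3: f(0) = 2; f(1) = 1; f(2) = 1.
Complete factorization: f(θ) = (θ^2 - θ - 1)·(θ^4 + θ^3 + θ^2 + θ + 1).
Factor degrees with multiplicity: 2 + 4 = 6.

2, 4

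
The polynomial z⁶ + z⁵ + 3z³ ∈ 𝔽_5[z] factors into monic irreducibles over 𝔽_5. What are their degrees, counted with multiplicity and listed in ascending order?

1, 1, 1, 1, 1, 1

Write g(z) = z⁶ + z⁵ + 3z³.
Roots in 𝔽_5: g(0) = 0 → root; g(1) = 0 → root; g(2) = 0 → root; g(3) = 3; g(4) = 2.
Linear factors from roots: (z), (z + 4), (z + 3).
Complete factorization: g(z) = (z + 3)·(z + 4)^2·(z)^3.
Factor degrees with multiplicity: 1 + 1 + 1 + 1 + 1 + 1 = 6.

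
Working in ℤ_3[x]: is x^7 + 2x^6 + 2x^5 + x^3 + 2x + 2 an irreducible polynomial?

Write g(x) = x^7 + 2x^6 + 2x^5 + x^3 + 2x + 2.
Check for roots in ℤ_3: g(0) = 2; g(1) = 1; g(2) = 1.
No roots, so no linear factors.
Monic irreducibles of degree 2 over GF(3): x^2 + 1, x^2 + x + 2, x^2 + 2x + 2.
None of them divide g (all give nonzero remainder).
Degree-3 irreducible divisors: test the 8 monic irreducibles of degree 3 over GF(3).
None of them divide g (all give nonzero remainder).
No irreducible factor of degree ≤ 3 exists, so g is irreducible over GF(3).

Yes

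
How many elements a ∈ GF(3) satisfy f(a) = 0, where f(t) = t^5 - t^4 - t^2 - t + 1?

Evaluate at each of the 3 elements of GF(3):
f(0) = 1; f(1) = 2; f(2) = 2.
No element is a root.

0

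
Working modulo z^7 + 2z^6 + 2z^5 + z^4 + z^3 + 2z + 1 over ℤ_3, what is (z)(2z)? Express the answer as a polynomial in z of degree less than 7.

Multiply in ℤ_3[z]: (z)·(2z) = 2z^2.
Reduced: 2z^2.

2z^2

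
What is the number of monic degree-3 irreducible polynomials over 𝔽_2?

Gauss's count: N_{2}(3) = (1/3) Σ_{d|3} μ(3/d)·2^d.
Divisors of 3: 1, 3; μ(3/d) for each: -1, 1.
Σ = − 2^1 + 2^3 = 6.
N = 6/3 = 2.

2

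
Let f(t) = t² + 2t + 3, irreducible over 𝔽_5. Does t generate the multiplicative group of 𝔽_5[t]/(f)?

|GF(5^2)^×| = 5^2 − 1 = 24. Prime factorization: 24 = 2^3·3.
f is primitive ⇔ t has order 24 in GF(5)[t]/(f), i.e. t^(24/q) ≠ 1 for each prime q | 24.
t^(12) mod f = 4.
t^(8) mod f = 4t + 1.
None equal 1, so t has full order 24; f is primitive.

Yes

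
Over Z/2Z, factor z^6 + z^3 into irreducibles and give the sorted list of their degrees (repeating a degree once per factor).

1, 1, 1, 1, 2

Write f(z) = z^6 + z^3.
Roots in Z/2Z: f(0) = 0 → root; f(1) = 0 → root.
Linear factors from roots: (z), (z + 1).
Complete factorization: f(z) = (z + 1)·(z)^3·(z^2 + z + 1).
Factor degrees with multiplicity: 1 + 1 + 1 + 1 + 2 = 6.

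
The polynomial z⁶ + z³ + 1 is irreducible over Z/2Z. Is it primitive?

No

Write f(z) = z⁶ + z³ + 1.
|GF(2^6)^×| = 2^6 − 1 = 63. Prime factorization: 63 = 3^2·7.
f is primitive ⇔ z has order 63 in GF(2)[z]/(f), i.e. z^(63/q) ≠ 1 for each prime q | 63.
z^(21) mod f = z³.
z^(9) mod f = 1
Since z^(9) = 1, the order of z divides 9 < 63; not primitive.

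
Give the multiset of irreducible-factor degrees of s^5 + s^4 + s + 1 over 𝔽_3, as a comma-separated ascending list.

1, 2, 2

Write g(s) = s^5 + s^4 + s + 1.
Roots in 𝔽_3: g(0) = 1; g(1) = 1; g(2) = 0 → root.
Linear factors from roots: (s + 1).
Complete factorization: g(s) = (s + 1)·(s^2 + s + 2)·(s^2 + 2s + 2).
Factor degrees with multiplicity: 1 + 2 + 2 = 5.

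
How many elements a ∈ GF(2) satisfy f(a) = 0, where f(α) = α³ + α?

2

Evaluate at each of the 2 elements of GF(2):
f(0) = 0 → root; f(1) = 0 → root.
Roots: {0, 1}.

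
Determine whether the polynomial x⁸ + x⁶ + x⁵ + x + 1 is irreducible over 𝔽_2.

Write h(x) = x⁸ + x⁶ + x⁵ + x + 1.
Check for roots in 𝔽_2: h(0) = 1; h(1) = 1.
No roots, so no linear factors.
Monic irreducibles of degree 2 over GF(2): x² + x + 1.
None of them divide h (all give nonzero remainder).
Monic irreducibles of degree 3 over GF(2): x³ + x + 1, x³ + x² + 1.
None of them divide h (all give nonzero remainder).
Monic irreducibles of degree 4 over GF(2): x⁴ + x + 1, x⁴ + x³ + 1, x⁴ + x³ + x² + x + 1.
None of them divide h (all give nonzero remainder).
No irreducible factor of degree ≤ 4 exists, so h is irreducible over GF(2).

Yes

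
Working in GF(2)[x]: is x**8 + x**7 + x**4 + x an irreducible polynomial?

No

Write P(x) = x**8 + x**7 + x**4 + x.
Check for roots in GF(2): P(0) = 0 → root; P(1) = 0 → root.
P(0) = 0, so (x) divides P(x); P is reducible.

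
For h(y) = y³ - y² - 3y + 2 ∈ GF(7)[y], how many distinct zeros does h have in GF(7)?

Evaluate at each of the 7 elements of GF(7):
h(0) = 2; h(1) = 6; h(2) = 0 → root; h(3) = 4; h(4) = 3; h(5) = 3; h(6) = 3.
Roots: {2}.

1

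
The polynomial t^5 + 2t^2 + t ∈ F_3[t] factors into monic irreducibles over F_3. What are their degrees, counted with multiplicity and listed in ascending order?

1, 1, 3

Write g(t) = t^5 + 2t^2 + t.
Roots in F_3: g(0) = 0 → root; g(1) = 1; g(2) = 0 → root.
Linear factors from roots: (t), (t + 1).
Complete factorization: g(t) = (t)·(t + 1)·(t^3 + 2t^2 + t + 1).
Factor degrees with multiplicity: 1 + 1 + 3 = 5.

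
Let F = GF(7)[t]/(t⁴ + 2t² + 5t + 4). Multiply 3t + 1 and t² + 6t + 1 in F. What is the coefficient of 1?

1

Multiply in GF(7)[t]: (3t + 1)·(t² + 6t + 1) = 3t³ + 5t² + 2t + 1.
Reduced: 3t³ + 5t² + 2t + 1.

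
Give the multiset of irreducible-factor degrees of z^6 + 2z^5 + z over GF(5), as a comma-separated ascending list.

Write h(z) = z^6 + 2z^5 + z.
Roots in GF(5): h(0) = 0 → root; h(1) = 4; h(2) = 0 → root; h(3) = 3; h(4) = 3.
Linear factors from roots: (z), (z - 2).
Complete factorization: h(z) = (z)·(z - 2)·(z^4 - z^3 - 2z^2 + z + 2).
Factor degrees with multiplicity: 1 + 1 + 4 = 6.

1, 1, 4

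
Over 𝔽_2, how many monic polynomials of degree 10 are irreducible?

99

Gauss's count: N_{2}(10) = (1/10) Σ_{d|10} μ(10/d)·2^d.
Divisors of 10: 1, 2, 5, 10; μ(10/d) for each: 1, -1, -1, 1.
Σ = 2^1 − 2^2 − 2^5 + 2^10 = 990.
N = 990/10 = 99.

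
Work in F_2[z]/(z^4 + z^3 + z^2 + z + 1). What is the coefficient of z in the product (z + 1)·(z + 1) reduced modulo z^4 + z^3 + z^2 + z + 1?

Multiply in F_2[z]: (z + 1)·(z + 1) = z^2 + 1.
Reduced: z^2 + 1.

0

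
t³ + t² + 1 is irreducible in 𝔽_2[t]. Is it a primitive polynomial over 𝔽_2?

Write f(t) = t³ + t² + 1.
|GF(2^3)^×| = 2^3 − 1 = 7. Prime factorization: 7 = 7.
f is primitive ⇔ t has order 7 in GF(2)[t]/(f), i.e. t^(7/q) ≠ 1 for each prime q | 7.
t^(1) mod f = t.
None equal 1, so t has full order 7; f is primitive.

Yes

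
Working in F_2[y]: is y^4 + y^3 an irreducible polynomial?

No

Write g(y) = y^4 + y^3.
Check for roots in F_2: g(0) = 0 → root; g(1) = 0 → root.
g(0) = 0, so (y) divides g(y); g is reducible.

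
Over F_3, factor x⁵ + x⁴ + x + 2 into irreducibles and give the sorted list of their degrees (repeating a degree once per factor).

5

Write f(x) = x⁵ + x⁴ + x + 2.
Roots in F_3: f(0) = 2; f(1) = 2; f(2) = 1.
Complete factorization: f(x) = (x⁵ + x⁴ + x + 2).
Factor degrees with multiplicity: 5 = 5.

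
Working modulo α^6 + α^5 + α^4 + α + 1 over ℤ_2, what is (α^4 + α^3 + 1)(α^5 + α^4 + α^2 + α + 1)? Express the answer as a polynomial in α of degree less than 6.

Multiply in ℤ_2[α]: (α^4 + α^3 + 1)·(α^5 + α^4 + α^2 + α + 1) = α^9 + α^7 + α^6 + α^5 + α^4 + α^3 + α^2 + α + 1.
Reduce using α^6 ≡ α^5 + α^4 + α + 1 (mod α^6 + α^5 + α^4 + α + 1).
Reduced: α^5 + α^4 + α^3 + α^2 + α.

α^5 + α^4 + α^3 + α^2 + α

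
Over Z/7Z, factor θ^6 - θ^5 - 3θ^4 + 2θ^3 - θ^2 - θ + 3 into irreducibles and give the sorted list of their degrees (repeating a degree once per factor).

Write h(θ) = θ^6 - θ^5 - 3θ^4 + 2θ^3 - θ^2 - θ + 3.
Linear factors from roots: (θ - 1), (θ + 3), (θ + 1).
Complete factorization: h(θ) = (θ + 1)·(θ + 3)·(θ - 1)·(θ^3 + 3θ^2 + 3θ - 1).
Factor degrees with multiplicity: 1 + 1 + 1 + 3 = 6.

1, 1, 1, 3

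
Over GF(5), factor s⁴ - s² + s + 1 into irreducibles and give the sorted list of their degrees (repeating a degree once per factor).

Write g(s) = s⁴ - s² + s + 1.
Roots in GF(5): g(0) = 1; g(1) = 2; g(2) = 0 → root; g(3) = 1; g(4) = 0 → root.
Linear factors from roots: (s - 2), (s + 1).
Complete factorization: g(s) = (s + 1)·(s - 2)·(s² + s + 2).
Factor degrees with multiplicity: 1 + 1 + 2 = 4.

1, 1, 2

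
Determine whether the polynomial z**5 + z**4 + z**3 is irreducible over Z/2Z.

No

Write f(z) = z**5 + z**4 + z**3.
Check for roots in Z/2Z: f(0) = 0 → root; f(1) = 1.
f(0) = 0, so (z) divides f(z); f is reducible.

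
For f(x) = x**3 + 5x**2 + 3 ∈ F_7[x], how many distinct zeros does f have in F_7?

2

Evaluate at each of the 7 elements of F_7:
f(0) = 3; f(1) = 2; f(2) = 3; f(3) = 5; f(4) = 0 → root; f(5) = 1; f(6) = 0 → root.
Roots: {4, 6}.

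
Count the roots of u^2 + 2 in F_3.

Write f(u) = u^2 + 2.
Evaluate at each of the 3 elements of F_3:
f(0) = 2; f(1) = 0 → root; f(2) = 0 → root.
Roots: {1, 2}.

2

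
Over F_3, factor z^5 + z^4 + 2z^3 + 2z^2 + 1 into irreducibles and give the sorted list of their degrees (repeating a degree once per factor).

Write h(z) = z^5 + z^4 + 2z^3 + 2z^2 + 1.
Roots in F_3: h(0) = 1; h(1) = 1; h(2) = 1.
Complete factorization: h(z) = (z^5 + z^4 + 2z^3 + 2z^2 + 1).
Factor degrees with multiplicity: 5 = 5.

5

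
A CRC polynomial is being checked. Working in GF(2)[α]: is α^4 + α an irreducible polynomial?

Write g(α) = α^4 + α.
Check for roots in GF(2): g(0) = 0 → root; g(1) = 0 → root.
g(0) = 0, so (α) divides g(α); g is reducible.

No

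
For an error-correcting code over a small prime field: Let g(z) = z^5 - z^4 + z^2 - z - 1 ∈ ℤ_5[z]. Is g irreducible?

Yes

Check for roots in ℤ_5: g(0) = 4; g(1) = 4; g(2) = 2; g(3) = 2; g(4) = 4.
No roots, so no linear factors.
Degree-2 irreducible divisors: test the 10 monic irreducibles of degree 2 over GF(5).
None of them divide g (all give nonzero remainder).
No irreducible factor of degree ≤ 2 exists, so g is irreducible over GF(5).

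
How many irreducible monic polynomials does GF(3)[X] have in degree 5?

x^(3^5) − x is the product of all monic irreducibles of degree dividing 5; Möbius inversion gives N = (1/5) Σ μ(5/d)·3^d.
Divisors of 5: 1, 5; μ(5/d) for each: -1, 1.
Σ = − 3^1 + 3^5 = 240.
N = 240/5 = 48.

48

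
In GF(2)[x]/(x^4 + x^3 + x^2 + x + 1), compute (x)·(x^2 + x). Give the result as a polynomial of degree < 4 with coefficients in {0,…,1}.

Multiply in GF(2)[x]: (x)·(x^2 + x) = x^3 + x^2.
Reduced: x^3 + x^2.

x^3 + x^2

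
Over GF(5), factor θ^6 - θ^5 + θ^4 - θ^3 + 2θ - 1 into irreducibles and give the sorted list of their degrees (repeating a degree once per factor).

1, 2, 3

Write h(θ) = θ^6 - θ^5 + θ^4 - θ^3 + 2θ - 1.
Roots in GF(5): h(0) = 4; h(1) = 1; h(2) = 3; h(3) = 0 → root; h(4) = 1.
Linear factors from roots: (θ + 2).
Complete factorization: h(θ) = (θ + 2)·(θ^2 + 2)·(θ^3 + 2θ^2 + 1).
Factor degrees with multiplicity: 1 + 2 + 3 = 6.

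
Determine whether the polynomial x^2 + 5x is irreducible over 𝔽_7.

No

Write P(x) = x^2 + 5x.
Check for roots in 𝔽_7: P(0) = 0 → root; P(1) = 6; P(2) = 0 → root; P(3) = 3; P(4) = 1; P(5) = 1; P(6) = 3.
P(0) = 0, so (x) divides P(x); P is reducible.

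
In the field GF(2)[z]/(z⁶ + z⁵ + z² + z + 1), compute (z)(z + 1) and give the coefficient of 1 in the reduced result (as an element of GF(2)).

0

Multiply in GF(2)[z]: (z)·(z + 1) = z² + z.
Reduced: z² + z.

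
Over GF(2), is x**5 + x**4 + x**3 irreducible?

No

Write f(x) = x**5 + x**4 + x**3.
Check for roots in GF(2): f(0) = 0 → root; f(1) = 1.
f(0) = 0, so (x) divides f(x); f is reducible.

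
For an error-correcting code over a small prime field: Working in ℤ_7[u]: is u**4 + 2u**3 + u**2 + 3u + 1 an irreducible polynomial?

No

Write m(u) = u**4 + 2u**3 + u**2 + 3u + 1.
Check for roots in ℤ_7: m(0) = 1; m(1) = 1; m(2) = 1; m(3) = 0 → root; m(4) = 0 → root; m(5) = 6; m(6) = 5.
m(3) = 0, so (u − 3) divides m(u); m is reducible.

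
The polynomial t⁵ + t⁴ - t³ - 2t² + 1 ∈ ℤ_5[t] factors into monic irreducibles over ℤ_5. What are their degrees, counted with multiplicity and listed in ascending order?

Write g(t) = t⁵ + t⁴ - t³ - 2t² + 1.
Roots in ℤ_5: g(0) = 1; g(1) = 0 → root; g(2) = 3; g(3) = 0 → root; g(4) = 0 → root.
Linear factors from roots: (t - 1), (t + 2), (t + 1).
Complete factorization: g(t) = (t + 1)·(t + 2)·(t - 1)·(t² - t + 2).
Factor degrees with multiplicity: 1 + 1 + 1 + 2 = 5.

1, 1, 1, 2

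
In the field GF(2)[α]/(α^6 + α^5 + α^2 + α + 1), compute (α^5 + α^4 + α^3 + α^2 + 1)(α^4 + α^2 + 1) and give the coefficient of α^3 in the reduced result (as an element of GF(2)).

0

Multiply in GF(2)[α]: (α^5 + α^4 + α^3 + α^2 + 1)·(α^4 + α^2 + 1) = α^9 + α^8 + α^4 + α^3 + 1.
Reduce using α^6 ≡ α^5 + α^2 + α + 1 (mod α^6 + α^5 + α^2 + α + 1).
Reduced: α^5 + 1.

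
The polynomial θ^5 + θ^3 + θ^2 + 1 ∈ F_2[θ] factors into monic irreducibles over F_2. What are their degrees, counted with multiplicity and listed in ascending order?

1, 1, 1, 2

Write f(θ) = θ^5 + θ^3 + θ^2 + 1.
Roots in F_2: f(0) = 1; f(1) = 0 → root.
Linear factors from roots: (θ + 1).
Complete factorization: f(θ) = (θ + 1)^3·(θ^2 + θ + 1).
Factor degrees with multiplicity: 1 + 1 + 1 + 2 = 5.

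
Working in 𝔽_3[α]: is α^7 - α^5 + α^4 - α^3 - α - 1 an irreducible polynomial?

Write f(α) = α^7 - α^5 + α^4 - α^3 - α - 1.
Check for roots in 𝔽_3: f(0) = 2; f(1) = 1; f(2) = 2.
No roots, so no linear factors.
Monic irreducibles of degree 2 over GF(3): α^2 + 1, α^2 + α - 1, α^2 - α - 1.
None of them divide f (all give nonzero remainder).
Degree-3 irreducible divisors: test the 8 monic irreducibles of degree 3 over GF(3).
None of them divide f (all give nonzero remainder).
No irreducible factor of degree ≤ 3 exists, so f is irreducible over GF(3).

Yes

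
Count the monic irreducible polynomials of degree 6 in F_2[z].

By the necklace-counting formula, N_2(6) = (1/6) Σ_{d|6} μ(6/d)·2^d.
Divisors of 6: 1, 2, 3, 6; μ(6/d) for each: 1, -1, -1, 1.
Σ = 2^1 − 2^2 − 2^3 + 2^6 = 54.
N = 54/6 = 9.

9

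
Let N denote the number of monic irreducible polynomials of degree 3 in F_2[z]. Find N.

x^(2^3) − x is the product of all monic irreducibles of degree dividing 3; Möbius inversion gives N = (1/3) Σ μ(3/d)·2^d.
Divisors of 3: 1, 3; μ(3/d) for each: -1, 1.
Σ = − 2^1 + 2^3 = 6.
N = 6/3 = 2.

2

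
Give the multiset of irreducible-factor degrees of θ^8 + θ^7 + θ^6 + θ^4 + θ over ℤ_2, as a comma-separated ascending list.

Write h(θ) = θ^8 + θ^7 + θ^6 + θ^4 + θ.
Roots in ℤ_2: h(0) = 0 → root; h(1) = 1.
Linear factors from roots: (θ).
Complete factorization: h(θ) = (θ)·(θ^2 + θ + 1)^2·(θ^3 + θ^2 + 1).
Factor degrees with multiplicity: 1 + 2 + 2 + 3 = 8.

1, 2, 2, 3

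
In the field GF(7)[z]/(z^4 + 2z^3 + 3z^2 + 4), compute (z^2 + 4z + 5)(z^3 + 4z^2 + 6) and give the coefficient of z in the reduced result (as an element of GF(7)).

Multiply in GF(7)[z]: (z^2 + 4z + 5)·(z^3 + 4z^2 + 6) = z^5 + z^4 + 5z^2 + 3z + 2.
Reduce using z^4 ≡ 5z^3 + 4z^2 + 3 (mod z^4 + 2z^3 + 3z^2 + 4).
Reduced: 6z^3 + z^2 + 6z + 6.

6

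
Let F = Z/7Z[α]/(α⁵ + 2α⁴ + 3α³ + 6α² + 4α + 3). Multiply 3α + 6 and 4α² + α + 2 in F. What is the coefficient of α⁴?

0

Multiply in Z/7Z[α]: (3α + 6)·(4α² + α + 2) = 5α³ + 6α² + 5α + 5.
Reduced: 5α³ + 6α² + 5α + 5.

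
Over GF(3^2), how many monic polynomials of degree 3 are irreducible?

By the necklace-counting formula, N_9(3) = (1/3) Σ_{d|3} μ(3/d)·9^d.
Divisors of 3: 1, 3; μ(3/d) for each: -1, 1.
Σ = − 9^1 + 9^3 = 720.
N = 720/3 = 240.

240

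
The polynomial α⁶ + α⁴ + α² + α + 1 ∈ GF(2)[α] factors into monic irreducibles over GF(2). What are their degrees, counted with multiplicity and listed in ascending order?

6

Write h(α) = α⁶ + α⁴ + α² + α + 1.
Roots in GF(2): h(0) = 1; h(1) = 1.
Complete factorization: h(α) = (α⁶ + α⁴ + α² + α + 1).
Factor degrees with multiplicity: 6 = 6.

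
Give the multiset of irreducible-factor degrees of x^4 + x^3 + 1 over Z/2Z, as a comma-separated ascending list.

4

Write g(x) = x^4 + x^3 + 1.
Roots in Z/2Z: g(0) = 1; g(1) = 1.
Complete factorization: g(x) = (x^4 + x^3 + 1).
Factor degrees with multiplicity: 4 = 4.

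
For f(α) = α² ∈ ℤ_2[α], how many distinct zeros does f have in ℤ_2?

Evaluate at each of the 2 elements of ℤ_2:
f(0) = 0 → root; f(1) = 1.
Roots: {0}.

1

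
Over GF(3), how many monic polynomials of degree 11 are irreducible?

The number of monic irreducibles of degree 11 over GF(3) is (1/11)·Σ_{d∣11} μ(11/d) 3^d.
Divisors of 11: 1, 11; μ(11/d) for each: -1, 1.
Σ = − 3^1 + 3^11 = 177144.
N = 177144/11 = 16104.

16104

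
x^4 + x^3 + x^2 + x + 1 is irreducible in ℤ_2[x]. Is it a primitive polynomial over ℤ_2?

No

Write f(x) = x^4 + x^3 + x^2 + x + 1.
|GF(2^4)^×| = 2^4 − 1 = 15. Prime factorization: 15 = 3·5.
f is primitive ⇔ x has order 15 in GF(2)[x]/(f), i.e. x^(15/q) ≠ 1 for each prime q | 15.
x^(5) mod f = 1
x^(3) mod f = x^3.
Since x^(5) = 1, the order of x divides 5 < 15; not primitive.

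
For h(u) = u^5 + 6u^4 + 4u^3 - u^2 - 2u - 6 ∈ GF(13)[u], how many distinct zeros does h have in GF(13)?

2

Evaluate at each of the 13 elements of GF(13):
h(0) = 7; h(1) = 2; h(2) = 3; h(3) = 10; h(4) = 4; h(5) = 2; h(6) = 8; h(7) = 3; h(8) = 0 → root; h(9) = 8; h(10) = 9; h(11) = 0 → root; h(12) = 9.
Roots: {8, 11}.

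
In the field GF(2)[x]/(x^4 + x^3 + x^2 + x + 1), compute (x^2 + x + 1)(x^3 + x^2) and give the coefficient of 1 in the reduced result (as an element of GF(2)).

1

Multiply in GF(2)[x]: (x^2 + x + 1)·(x^3 + x^2) = x^5 + x^2.
Reduce using x^4 ≡ x^3 + x^2 + x + 1 (mod x^4 + x^3 + x^2 + x + 1).
Reduced: x^2 + 1.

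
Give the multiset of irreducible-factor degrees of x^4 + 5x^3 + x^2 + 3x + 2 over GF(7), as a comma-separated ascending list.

4

Write f(x) = x^4 + 5x^3 + x^2 + 3x + 2.
Complete factorization: f(x) = (x^4 + 5x^3 + x^2 + 3x + 2).
Factor degrees with multiplicity: 4 = 4.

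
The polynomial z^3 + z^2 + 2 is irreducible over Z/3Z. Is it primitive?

No

Write f(z) = z^3 + z^2 + 2.
|GF(3^3)^×| = 3^3 − 1 = 26. Prime factorization: 26 = 2·13.
f is primitive ⇔ z has order 26 in GF(3)[z]/(f), i.e. z^(26/q) ≠ 1 for each prime q | 26.
z^(13) mod f = 1
z^(2) mod f = z^2.
Since z^(13) = 1, the order of z divides 13 < 26; not primitive.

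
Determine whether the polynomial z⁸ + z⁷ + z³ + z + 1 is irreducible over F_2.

Write h(z) = z⁸ + z⁷ + z³ + z + 1.
Check for roots in F_2: h(0) = 1; h(1) = 1.
No roots, so no linear factors.
Monic irreducibles of degree 2 over GF(2): z² + z + 1.
None of them divide h (all give nonzero remainder).
Monic irreducibles of degree 3 over GF(2): z³ + z + 1, z³ + z² + 1.
None of them divide h (all give nonzero remainder).
Monic irreducibles of degree 4 over GF(2): z⁴ + z + 1, z⁴ + z³ + 1, z⁴ + z³ + z² + z + 1.
None of them divide h (all give nonzero remainder).
No irreducible factor of degree ≤ 4 exists, so h is irreducible over GF(2).

Yes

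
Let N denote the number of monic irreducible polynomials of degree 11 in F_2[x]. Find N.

The number of monic irreducibles of degree 11 over GF(2) is (1/11)·Σ_{d∣11} μ(11/d) 2^d.
Divisors of 11: 1, 11; μ(11/d) for each: -1, 1.
Σ = − 2^1 + 2^11 = 2046.
N = 2046/11 = 186.

186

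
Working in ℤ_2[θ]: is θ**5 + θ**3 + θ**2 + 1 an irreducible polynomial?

Write P(θ) = θ**5 + θ**3 + θ**2 + 1.
Check for roots in ℤ_2: P(0) = 1; P(1) = 0 → root.
P(1) = 0, so (θ − 1) divides P(θ); P is reducible.

No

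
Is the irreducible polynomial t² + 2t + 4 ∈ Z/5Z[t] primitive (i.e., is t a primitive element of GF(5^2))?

Write f(t) = t² + 2t + 4.
|GF(5^2)^×| = 5^2 − 1 = 24. Prime factorization: 24 = 2^3·3.
f is primitive ⇔ t has order 24 in GF(5)[t]/(f), i.e. t^(24/q) ≠ 1 for each prime q | 24.
t^(12) mod f = 1
t^(8) mod f = 2t + 4.
Since t^(12) = 1, the order of t divides 12 < 24; not primitive.

No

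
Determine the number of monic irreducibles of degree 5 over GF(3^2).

11808

Gauss's count: N_{9}(5) = (1/5) Σ_{d|5} μ(5/d)·9^d.
Divisors of 5: 1, 5; μ(5/d) for each: -1, 1.
Σ = − 9^1 + 9^5 = 59040.
N = 59040/5 = 11808.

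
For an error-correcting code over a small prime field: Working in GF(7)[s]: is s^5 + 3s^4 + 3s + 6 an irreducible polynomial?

Yes

Write P(s) = s^5 + 3s^4 + 3s + 6.
Check for roots in GF(7): P(0) = 6; P(1) = 6; P(2) = 1; P(3) = 4; P(4) = 4; P(5) = 2; P(6) = 5.
No roots, so no linear factors.
Degree-2 irreducible divisors: test the 21 monic irreducibles of degree 2 over GF(7).
None of them divide P (all give nonzero remainder).
No irreducible factor of degree ≤ 2 exists, so P is irreducible over GF(7).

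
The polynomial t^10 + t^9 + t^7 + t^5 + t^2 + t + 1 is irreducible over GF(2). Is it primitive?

No

Write f(t) = t^10 + t^9 + t^7 + t^5 + t^2 + t + 1.
|GF(2^10)^×| = 2^10 − 1 = 1023. Prime factorization: 1023 = 3·11·31.
f is primitive ⇔ t has order 1023 in GF(2)[t]/(f), i.e. t^(1023/q) ≠ 1 for each prime q | 1023.
t^(341) mod f = t^9 + t^7 + t^6 + t^5 + t^3 + 1.
t^(93) mod f = 1
t^(33) mod f = t^6 + t^3 + 1.
Since t^(93) = 1, the order of t divides 93 < 1023; not primitive.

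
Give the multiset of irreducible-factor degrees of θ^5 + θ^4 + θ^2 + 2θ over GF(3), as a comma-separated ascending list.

Write f(θ) = θ^5 + θ^4 + θ^2 + 2θ.
Roots in GF(3): f(0) = 0 → root; f(1) = 2; f(2) = 2.
Linear factors from roots: (θ).
Complete factorization: f(θ) = (θ)·(θ^2 + 1)·(θ^2 + θ + 2).
Factor degrees with multiplicity: 1 + 2 + 2 = 5.

1, 2, 2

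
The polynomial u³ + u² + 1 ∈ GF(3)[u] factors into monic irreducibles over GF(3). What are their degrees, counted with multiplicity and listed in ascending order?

Write h(u) = u³ + u² + 1.
Roots in GF(3): h(0) = 1; h(1) = 0 → root; h(2) = 1.
Linear factors from roots: (u - 1).
Complete factorization: h(u) = (u - 1)·(u² - u - 1).
Factor degrees with multiplicity: 1 + 2 = 3.

1, 2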